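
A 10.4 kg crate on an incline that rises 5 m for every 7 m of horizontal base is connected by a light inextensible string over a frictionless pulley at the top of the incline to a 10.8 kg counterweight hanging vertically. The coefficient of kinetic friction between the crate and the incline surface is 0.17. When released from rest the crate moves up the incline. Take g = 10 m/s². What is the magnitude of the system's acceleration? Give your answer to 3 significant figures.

For the crate on the incline: the weight component along the slope is m₁g sin 35.54° = 10.4 × 10 × 0.5812 = 60.445 N and the normal force is N = m₁g cos 35.54° = 84.628 N.
Kinetic friction opposes the crate's motion up the incline: f = μN = 0.17 × 84.628 = 14.387 N acting down the slope.
Newton's second law for the crate (up-slope positive): T − 60.445 − 14.387 = 10.4 a. For the hanging counterweight (downward positive): 10.8 × 10 − T = 10.8 a.
Adding the two equations eliminates T: 33.168 = 21.2 a, so a = 1.5645 m/s².

1.56 m/s²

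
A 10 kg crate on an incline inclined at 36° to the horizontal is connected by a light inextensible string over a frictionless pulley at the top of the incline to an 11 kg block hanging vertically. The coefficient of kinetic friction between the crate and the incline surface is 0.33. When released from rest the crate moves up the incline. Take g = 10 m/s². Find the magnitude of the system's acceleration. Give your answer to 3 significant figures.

1.17 m/s²

For the crate on the incline: the weight component along the slope is m₁g sin 36° = 10 × 10 × 0.5878 = 58.780 N and the normal force is N = m₁g cos 36° = 80.902 N.
Kinetic friction opposes the crate's motion up the incline: f = μN = 0.33 × 80.902 = 26.698 N acting down the slope.
Newton's second law for the crate (up-slope positive): T − 58.780 − 26.698 = 10 a. For the hanging block (downward positive): 11 × 10 − T = 11 a.
Adding the two equations eliminates T: 24.522 = 21 a, so a = 1.1677 m/s².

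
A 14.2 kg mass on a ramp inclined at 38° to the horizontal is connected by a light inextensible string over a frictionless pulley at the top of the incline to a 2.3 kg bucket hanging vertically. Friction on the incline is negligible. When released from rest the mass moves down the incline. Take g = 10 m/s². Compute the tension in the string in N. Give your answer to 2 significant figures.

32 N

For the mass on the incline: the weight component along the slope is m₁g sin 38° = 14.2 × 10 × 0.6157 = 87.429 N and the normal force is N = m₁g cos 38° = 111.898 N.
Newton's second law for the mass (down-slope positive): 87.429 − T = 14.2 a. For the hanging bucket (upward positive): T − 2.3 × 10 = 2.3 a.
Adding the two equations eliminates T: 64.429 = 16.5 a, so a = 3.9048 m/s².
Then from the hanging bucket's equation, T = 2.3 × (10 + 3.9048) = 31.981 N.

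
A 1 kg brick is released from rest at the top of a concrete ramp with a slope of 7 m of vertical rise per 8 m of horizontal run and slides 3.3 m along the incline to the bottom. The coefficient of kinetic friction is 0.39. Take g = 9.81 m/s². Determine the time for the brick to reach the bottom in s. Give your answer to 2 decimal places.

The weight component along the incline is mg sin 41.19° = 6.460 N and the normal force is N = mg cos 41.19° = 7.383 N.
Friction up the slope is f = μN = 0.39 × 7.383 = 2.879 N, so the net downslope force is 6.460 − 2.879 = 3.581 N and a = 3.581 / 1 = 3.5810 m/s².
Starting from rest, L = ½at², so t = √(2L/a) = √(2 × 3.3 / 3.5810) = 1.3576 s.

1.36 s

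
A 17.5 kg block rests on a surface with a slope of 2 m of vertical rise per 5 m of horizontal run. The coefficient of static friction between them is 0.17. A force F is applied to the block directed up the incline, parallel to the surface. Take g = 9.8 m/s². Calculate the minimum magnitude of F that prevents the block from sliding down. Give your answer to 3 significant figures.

36.6 N

The normal force is N = mg cos 21.80° = 159.234 N. With F at its minimum the block is on the verge of sliding down, so static friction is at its maximum μ_s N = 0.17 × 159.234 = 27.070 N and acts up the slope.
Equilibrium along the incline: F + μ_s N = mg sin 21.80°, so F = 63.694 − 27.070 = 36.624 N.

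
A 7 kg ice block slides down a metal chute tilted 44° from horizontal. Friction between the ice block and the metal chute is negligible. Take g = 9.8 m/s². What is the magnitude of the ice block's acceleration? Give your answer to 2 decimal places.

Resolving the weight along the incline: the component pulling the ice block down the slope is mg sin 44° = 7 × 9.8 × 0.6947 = 47.656 N, and the normal force is N = mg cos 44° = 7 × 9.8 × 0.7193 = 49.344 N.
With no friction the net force along the incline is 47.656 N, so a = g sin 44° = 47.656 / 7 = 6.8080 m/s².

6.81 m/s²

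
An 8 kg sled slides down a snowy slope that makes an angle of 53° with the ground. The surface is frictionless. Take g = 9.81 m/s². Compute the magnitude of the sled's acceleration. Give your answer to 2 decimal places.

Resolving the weight along the incline: the component pulling the sled down the slope is mg sin 53° = 8 × 9.81 × 0.7986 = 62.674 N, and the normal force is N = mg cos 53° = 8 × 9.81 × 0.6018 = 47.229 N.
With no friction the net force along the incline is 62.674 N, so a = g sin 53° = 62.674 / 8 = 7.8342 m/s².

7.83 m/s²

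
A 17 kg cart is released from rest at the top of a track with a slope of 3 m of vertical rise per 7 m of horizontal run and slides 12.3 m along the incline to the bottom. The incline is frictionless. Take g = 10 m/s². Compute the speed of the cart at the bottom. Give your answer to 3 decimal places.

The weight component along the incline is mg sin 23.20° = 66.966 N and the normal force is N = mg cos 23.20° = 156.255 N.
With no friction, a = g sin 23.20° = 3.9392 m/s².
Starting from rest over a distance of 12.3 m, v² = 2aL = 2 × 3.9392 × 12.3 = 96.9043, so v = 9.8440 m/s.

9.844 m/s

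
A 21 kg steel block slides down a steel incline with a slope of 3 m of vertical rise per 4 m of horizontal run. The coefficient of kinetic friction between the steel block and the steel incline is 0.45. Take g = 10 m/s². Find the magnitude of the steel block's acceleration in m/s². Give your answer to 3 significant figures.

Resolving the weight along the incline: the component pulling the steel block down the slope is mg sin 36.87° = 21 × 10 × 0.6000 = 126.000 N, and the normal force is N = mg cos 36.87° = 21 × 10 × 0.8000 = 168.000 N.
Kinetic friction acts up the slope with magnitude f = μN = 0.45 × 168.000 = 75.600 N.
Net force along the incline is 126.000 − 75.600 = 50.400 N, so a = 50.400 / 21 = 2.4000 m/s².

2.40 m/s²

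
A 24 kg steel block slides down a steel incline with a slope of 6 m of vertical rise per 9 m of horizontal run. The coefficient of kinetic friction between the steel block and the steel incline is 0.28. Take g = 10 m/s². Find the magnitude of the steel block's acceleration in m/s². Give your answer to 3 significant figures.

Resolving the weight along the incline: the component pulling the steel block down the slope is mg sin 33.69° = 24 × 10 × 0.5547 = 133.128 N, and the normal force is N = mg cos 33.69° = 24 × 10 × 0.8321 = 199.704 N.
Kinetic friction acts up the slope with magnitude f = μN = 0.28 × 199.704 = 55.917 N.
Net force along the incline is 133.128 − 55.917 = 77.211 N, so a = 77.211 / 24 = 3.2171 m/s².

3.22 m/s²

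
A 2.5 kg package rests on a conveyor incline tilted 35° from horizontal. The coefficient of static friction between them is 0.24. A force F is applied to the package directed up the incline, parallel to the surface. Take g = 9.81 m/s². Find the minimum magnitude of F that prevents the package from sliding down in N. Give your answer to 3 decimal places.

The normal force is N = mg cos 35° = 20.090 N. With F at its minimum the package is on the verge of sliding down, so static friction is at its maximum μ_s N = 0.24 × 20.090 = 4.822 N and acts up the slope.
Equilibrium along the incline: F + μ_s N = mg sin 35°, so F = 14.067 − 4.822 = 9.245 N.

9.245 N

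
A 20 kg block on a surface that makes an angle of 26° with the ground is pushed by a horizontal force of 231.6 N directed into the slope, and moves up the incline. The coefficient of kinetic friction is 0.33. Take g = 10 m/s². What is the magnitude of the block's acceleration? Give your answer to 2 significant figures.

1.4 m/s²

The horizontal push has components F cos 26° = 231.6 × 0.8988 = 208.162 N up the incline and F sin 26° = 231.6 × 0.4384 = 101.533 N pressing into the surface.
The normal force is therefore N = mg cos 26° + F sin 26° = 179.760 + 101.533 = 281.293 N, and kinetic friction down the slope is μN = 0.33 × 281.293 = 92.827 N.
Along the incline: F cos 26° − mg sin 26° − μN = ma, so 208.162 − 87.680 − 92.827 = 20 a, giving a = 1.3828 m/s².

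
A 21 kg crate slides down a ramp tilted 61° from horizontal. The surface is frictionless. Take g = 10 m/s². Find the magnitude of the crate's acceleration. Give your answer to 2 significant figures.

Resolving the weight along the incline: the component pulling the crate down the slope is mg sin 61° = 21 × 10 × 0.8746 = 183.666 N, and the normal force is N = mg cos 61° = 21 × 10 × 0.4848 = 101.808 N.
With no friction the net force along the incline is 183.666 N, so a = g sin 61° = 183.666 / 21 = 8.7460 m/s².

8.7 m/s²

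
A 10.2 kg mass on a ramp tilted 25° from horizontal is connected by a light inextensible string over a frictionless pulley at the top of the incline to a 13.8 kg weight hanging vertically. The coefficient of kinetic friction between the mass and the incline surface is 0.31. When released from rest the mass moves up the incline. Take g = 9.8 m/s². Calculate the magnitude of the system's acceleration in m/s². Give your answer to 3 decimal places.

For the mass on the incline: the weight component along the slope is m₁g sin 25° = 10.2 × 9.8 × 0.4226 = 42.243 N and the normal force is N = m₁g cos 25° = 90.595 N.
Kinetic friction opposes the mass's motion up the incline: f = μN = 0.31 × 90.595 = 28.084 N acting down the slope.
Newton's second law for the mass (up-slope positive): T − 42.243 − 28.084 = 10.2 a. For the hanging weight (downward positive): 13.8 × 9.8 − T = 13.8 a.
Adding the two equations eliminates T: 64.913 = 24 a, so a = 2.7047 m/s².

2.705 m/s²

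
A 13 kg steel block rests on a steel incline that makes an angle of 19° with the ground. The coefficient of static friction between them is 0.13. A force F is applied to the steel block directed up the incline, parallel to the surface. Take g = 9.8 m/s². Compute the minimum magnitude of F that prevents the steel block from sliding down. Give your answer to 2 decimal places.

25.82 N

The normal force is N = mg cos 19° = 120.459 N. With F at its minimum the steel block is on the verge of sliding down, so static friction is at its maximum μ_s N = 0.13 × 120.459 = 15.660 N and acts up the slope.
Equilibrium along the incline: F + μ_s N = mg sin 19°, so F = 41.477 − 15.660 = 25.817 N.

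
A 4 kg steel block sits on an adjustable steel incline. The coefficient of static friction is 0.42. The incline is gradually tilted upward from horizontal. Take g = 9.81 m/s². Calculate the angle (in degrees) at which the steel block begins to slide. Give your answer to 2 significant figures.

23°

At the threshold of sliding, static friction is at its maximum μ_s N and exactly balances the weight component along the incline: mg sin θ = μ_s mg cos θ.
Hence tan θ = μ_s = 0.42, so θ = arctan(0.42) = 22.7824°.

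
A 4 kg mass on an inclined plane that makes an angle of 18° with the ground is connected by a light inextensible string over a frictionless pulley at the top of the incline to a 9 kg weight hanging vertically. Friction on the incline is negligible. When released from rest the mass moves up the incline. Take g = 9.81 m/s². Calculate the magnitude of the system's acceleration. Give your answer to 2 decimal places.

For the mass on the incline: the weight component along the slope is m₁g sin 18° = 4 × 9.81 × 0.3090 = 12.125 N and the normal force is N = m₁g cos 18° = 37.319 N.
Newton's second law for the mass (up-slope positive): T − 12.125 = 4 a. For the hanging weight (downward positive): 9 × 9.81 − T = 9 a.
Adding the two equations eliminates T: 76.165 = 13 a, so a = 5.8588 m/s².

5.86 m/s²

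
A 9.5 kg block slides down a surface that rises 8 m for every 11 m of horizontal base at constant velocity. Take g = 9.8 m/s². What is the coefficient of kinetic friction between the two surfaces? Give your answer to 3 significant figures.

At constant velocity the net force along the incline is zero: mg sin 36.03° = μ mg cos 36.03°.
So μ = tan 36.03° = 0.5882 / 0.8087 = 0.7273.

0.727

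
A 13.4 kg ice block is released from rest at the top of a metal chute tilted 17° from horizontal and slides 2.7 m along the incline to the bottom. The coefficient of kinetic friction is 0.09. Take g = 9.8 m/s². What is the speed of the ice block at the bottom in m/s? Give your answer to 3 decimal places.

The weight component along the incline is mg sin 17° = 38.394 N and the normal force is N = mg cos 17° = 125.582 N.
Friction up the slope is f = μN = 0.09 × 125.582 = 11.302 N, so the net downslope force is 38.394 − 11.302 = 27.092 N and a = 27.092 / 13.4 = 2.0218 m/s².
Starting from rest over a distance of 2.7 m, v² = 2aL = 2 × 2.0218 × 2.7 = 10.9177, so v = 3.3042 m/s.

3.304 m/s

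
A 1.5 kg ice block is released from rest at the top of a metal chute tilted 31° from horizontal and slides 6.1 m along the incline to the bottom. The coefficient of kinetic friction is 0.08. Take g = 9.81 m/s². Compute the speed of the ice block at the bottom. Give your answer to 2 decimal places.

The weight component along the incline is mg sin 31° = 7.579 N and the normal force is N = mg cos 31° = 12.613 N.
Friction up the slope is f = μN = 0.08 × 12.613 = 1.009 N, so the net downslope force is 7.579 − 1.009 = 6.570 N and a = 6.570 / 1.5 = 4.3800 m/s².
Starting from rest over a distance of 6.1 m, v² = 2aL = 2 × 4.3800 × 6.1 = 53.4360, so v = 7.3100 m/s.

7.31 m/s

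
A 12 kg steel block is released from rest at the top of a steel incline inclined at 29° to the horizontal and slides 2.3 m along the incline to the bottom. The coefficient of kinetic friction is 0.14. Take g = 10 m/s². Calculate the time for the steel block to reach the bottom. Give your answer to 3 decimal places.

The weight component along the incline is mg sin 29° = 58.177 N and the normal force is N = mg cos 29° = 104.954 N.
Friction up the slope is f = μN = 0.14 × 104.954 = 14.694 N, so the net downslope force is 58.177 − 14.694 = 43.483 N and a = 43.483 / 12 = 3.6236 m/s².
Starting from rest, L = ½at², so t = √(2L/a) = √(2 × 2.3 / 3.6236) = 1.1267 s.

1.127 s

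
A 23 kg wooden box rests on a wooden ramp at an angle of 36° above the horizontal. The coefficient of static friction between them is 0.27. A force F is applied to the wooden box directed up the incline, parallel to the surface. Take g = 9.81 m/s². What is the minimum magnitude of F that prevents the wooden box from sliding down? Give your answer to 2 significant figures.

The normal force is N = mg cos 36° = 182.539 N. With F at its minimum the wooden box is on the verge of sliding down, so static friction is at its maximum μ_s N = 0.27 × 182.539 = 49.286 N and acts up the slope.
Equilibrium along the incline: F + μ_s N = mg sin 36°, so F = 132.622 − 49.286 = 83.336 N.

83 N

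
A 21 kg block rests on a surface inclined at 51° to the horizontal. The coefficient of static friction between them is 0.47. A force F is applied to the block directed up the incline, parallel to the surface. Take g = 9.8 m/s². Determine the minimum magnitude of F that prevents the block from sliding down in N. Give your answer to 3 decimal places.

99.065 N

The normal force is N = mg cos 51° = 129.514 N. With F at its minimum the block is on the verge of sliding down, so static friction is at its maximum μ_s N = 0.47 × 129.514 = 60.872 N and acts up the slope.
Equilibrium along the incline: F + μ_s N = mg sin 51°, so F = 159.937 − 60.872 = 99.065 N.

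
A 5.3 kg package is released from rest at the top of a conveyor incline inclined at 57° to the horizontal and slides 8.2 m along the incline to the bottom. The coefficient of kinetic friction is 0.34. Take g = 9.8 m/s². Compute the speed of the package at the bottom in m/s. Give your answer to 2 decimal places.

10.25 m/s

The weight component along the incline is mg sin 57° = 43.561 N and the normal force is N = mg cos 57° = 28.289 N.
Friction up the slope is f = μN = 0.34 × 28.289 = 9.618 N, so the net downslope force is 43.561 − 9.618 = 33.943 N and a = 33.943 / 5.3 = 6.4043 m/s².
Starting from rest over a distance of 8.2 m, v² = 2aL = 2 × 6.4043 × 8.2 = 105.0305, so v = 10.2484 m/s.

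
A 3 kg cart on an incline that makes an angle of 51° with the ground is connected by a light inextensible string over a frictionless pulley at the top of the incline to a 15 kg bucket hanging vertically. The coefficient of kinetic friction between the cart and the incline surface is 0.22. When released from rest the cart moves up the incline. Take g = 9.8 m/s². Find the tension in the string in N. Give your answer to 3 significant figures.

46.9 N

For the cart on the incline: the weight component along the slope is m₁g sin 51° = 3 × 9.8 × 0.7771 = 22.847 N and the normal force is N = m₁g cos 51° = 18.502 N.
Kinetic friction opposes the cart's motion up the incline: f = μN = 0.22 × 18.502 = 4.070 N acting down the slope.
Newton's second law for the cart (up-slope positive): T − 22.847 − 4.070 = 3 a. For the hanging bucket (downward positive): 15 × 9.8 − T = 15 a.
Adding the two equations eliminates T: 120.083 = 18 a, so a = 6.6713 m/s².
Then from the hanging bucket's equation, T = 15 × (9.8 − 6.6713) = 46.931 N.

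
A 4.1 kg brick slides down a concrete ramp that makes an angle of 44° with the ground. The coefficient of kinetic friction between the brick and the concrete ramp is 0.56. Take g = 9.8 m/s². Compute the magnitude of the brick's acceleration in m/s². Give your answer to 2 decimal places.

Resolving the weight along the incline: the component pulling the brick down the slope is mg sin 44° = 4.1 × 9.8 × 0.6947 = 27.913 N, and the normal force is N = mg cos 44° = 4.1 × 9.8 × 0.7193 = 28.901 N.
Kinetic friction acts up the slope with magnitude f = μN = 0.56 × 28.901 = 16.185 N.
Net force along the incline is 27.913 − 16.185 = 11.728 N, so a = 11.728 / 4.1 = 2.8605 m/s².

2.86 m/s²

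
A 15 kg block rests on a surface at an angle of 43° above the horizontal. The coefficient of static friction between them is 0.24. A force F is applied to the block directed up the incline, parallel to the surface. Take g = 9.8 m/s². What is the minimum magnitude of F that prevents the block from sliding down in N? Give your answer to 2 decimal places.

74.45 N

The normal force is N = mg cos 43° = 107.509 N. With F at its minimum the block is on the verge of sliding down, so static friction is at its maximum μ_s N = 0.24 × 107.509 = 25.802 N and acts up the slope.
Equilibrium along the incline: F + μ_s N = mg sin 43°, so F = 100.254 − 25.802 = 74.452 N.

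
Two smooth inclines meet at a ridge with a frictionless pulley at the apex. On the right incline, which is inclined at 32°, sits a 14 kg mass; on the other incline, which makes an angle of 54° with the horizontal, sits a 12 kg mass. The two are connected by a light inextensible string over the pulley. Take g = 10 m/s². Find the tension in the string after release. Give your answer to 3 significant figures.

86.5 N

Resolve each weight along its own incline: the 14 kg mass has component 14 × 10 × sin 32° = 74.189 N down its slope, and the 12 kg mass has 12 × 10 × sin 54° = 97.082 N down its slope.
The 12 kg side's 97.082 N exceeds the other side's 74.189 N, so that mass slides down and the 14 kg mass slides up. Taking that direction as positive, Newton's second law for the whole system gives 97.082 − 74.189 = (14 + 12) a, so a = 22.893 / 26 = 0.8805 m/s².
For the 14 kg mass (up-slope positive): T − 74.189 = 14 × 0.8805, so T = 86.516 N.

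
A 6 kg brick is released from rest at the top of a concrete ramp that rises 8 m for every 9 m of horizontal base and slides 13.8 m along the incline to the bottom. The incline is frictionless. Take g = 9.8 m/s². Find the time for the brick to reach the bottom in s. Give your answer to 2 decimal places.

The weight component along the incline is mg sin 41.63° = 39.065 N and the normal force is N = mg cos 41.63° = 43.948 N.
With no friction, a = g sin 41.63° = 6.5108 m/s².
Starting from rest, L = ½at², so t = √(2L/a) = √(2 × 13.8 / 6.5108) = 2.0589 s.

2.06 s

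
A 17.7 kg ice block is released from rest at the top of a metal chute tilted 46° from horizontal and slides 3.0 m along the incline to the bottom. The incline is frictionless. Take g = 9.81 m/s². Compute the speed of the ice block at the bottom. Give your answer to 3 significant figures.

6.51 m/s

The weight component along the incline is mg sin 46° = 124.904 N and the normal force is N = mg cos 46° = 120.618 N.
With no friction, a = g sin 46° = 7.0567 m/s².
Starting from rest over a distance of 3.0 m, v² = 2aL = 2 × 7.0567 × 3.0 = 42.3402, so v = 6.5069 m/s.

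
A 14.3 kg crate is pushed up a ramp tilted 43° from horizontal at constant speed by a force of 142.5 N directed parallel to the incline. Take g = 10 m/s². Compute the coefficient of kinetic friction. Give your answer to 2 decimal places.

0.43

At constant speed ΣF = 0 along the incline. The applied 142.5 N acts up the slope; the weight component mg sin 43° = 97.526 N and kinetic friction μN both act down the slope.
So 142.5 = 97.526 + μ × 104.584, giving μ = (142.5 − 97.526) / 104.584 = 0.4300.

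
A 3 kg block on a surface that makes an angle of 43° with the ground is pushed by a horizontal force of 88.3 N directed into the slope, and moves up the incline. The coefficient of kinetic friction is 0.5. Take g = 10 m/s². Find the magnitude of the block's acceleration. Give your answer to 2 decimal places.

1.01 m/s²

The horizontal push has components F cos 43° = 88.3 × 0.7314 = 64.583 N up the incline and F sin 43° = 88.3 × 0.6820 = 60.221 N pressing into the surface.
The normal force is therefore N = mg cos 43° + F sin 43° = 21.942 + 60.221 = 82.163 N, and kinetic friction down the slope is μN = 0.5 × 82.163 = 41.081 N.
Along the incline: F cos 43° − mg sin 43° − μN = ma, so 64.583 − 20.460 − 41.081 = 3 a, giving a = 1.0140 m/s².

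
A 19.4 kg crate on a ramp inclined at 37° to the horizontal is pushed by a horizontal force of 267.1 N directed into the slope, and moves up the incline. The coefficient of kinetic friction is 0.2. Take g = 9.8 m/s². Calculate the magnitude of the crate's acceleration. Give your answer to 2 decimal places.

The horizontal push has components F cos 37° = 267.1 × 0.7986 = 213.306 N up the incline and F sin 37° = 267.1 × 0.6018 = 160.741 N pressing into the surface.
The normal force is therefore N = mg cos 37° + F sin 37° = 151.830 + 160.741 = 312.571 N, and kinetic friction down the slope is μN = 0.2 × 312.571 = 62.514 N.
Along the incline: F cos 37° − mg sin 37° − μN = ma, so 213.306 − 114.414 − 62.514 = 19.4 a, giving a = 1.8752 m/s².

1.88 m/s²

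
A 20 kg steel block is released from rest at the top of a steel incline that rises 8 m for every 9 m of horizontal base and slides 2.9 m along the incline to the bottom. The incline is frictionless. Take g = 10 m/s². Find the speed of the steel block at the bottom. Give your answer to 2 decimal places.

6.21 m/s

The weight component along the incline is mg sin 41.63° = 132.873 N and the normal force is N = mg cos 41.63° = 149.482 N.
With no friction, a = g sin 41.63° = 6.6436 m/s².
Starting from rest over a distance of 2.9 m, v² = 2aL = 2 × 6.6436 × 2.9 = 38.5329, so v = 6.2075 m/s.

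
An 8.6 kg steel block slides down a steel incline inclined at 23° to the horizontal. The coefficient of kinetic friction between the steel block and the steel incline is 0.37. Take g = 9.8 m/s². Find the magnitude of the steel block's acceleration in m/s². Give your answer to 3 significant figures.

0.491 m/s²

Resolving the weight along the incline: the component pulling the steel block down the slope is mg sin 23° = 8.6 × 9.8 × 0.3907 = 32.928 N, and the normal force is N = mg cos 23° = 8.6 × 9.8 × 0.9205 = 77.580 N.
Kinetic friction acts up the slope with magnitude f = μN = 0.37 × 77.580 = 28.705 N.
Net force along the incline is 32.928 − 28.705 = 4.223 N, so a = 4.223 / 8.6 = 0.4910 m/s².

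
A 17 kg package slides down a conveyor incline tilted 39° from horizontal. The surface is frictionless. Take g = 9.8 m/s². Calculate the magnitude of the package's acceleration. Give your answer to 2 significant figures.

6.2 m/s²

Resolving the weight along the incline: the component pulling the package down the slope is mg sin 39° = 17 × 9.8 × 0.6293 = 104.841 N, and the normal force is N = mg cos 39° = 17 × 9.8 × 0.7771 = 129.465 N.
With no friction the net force along the incline is 104.841 N, so a = g sin 39° = 104.841 / 17 = 6.1671 m/s².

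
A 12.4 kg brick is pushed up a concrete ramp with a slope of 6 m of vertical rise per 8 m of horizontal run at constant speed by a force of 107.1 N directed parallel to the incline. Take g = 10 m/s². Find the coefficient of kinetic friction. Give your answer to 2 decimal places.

At constant speed ΣF = 0 along the incline. The applied 107.1 N acts up the slope; the weight component mg sin 36.87° = 74.400 N and kinetic friction μN both act down the slope.
So 107.1 = 74.400 + μ × 99.200, giving μ = (107.1 − 74.400) / 99.200 = 0.3296.

0.33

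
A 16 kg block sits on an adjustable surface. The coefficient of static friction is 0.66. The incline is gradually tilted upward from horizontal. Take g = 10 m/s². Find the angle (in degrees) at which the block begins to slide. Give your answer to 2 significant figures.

At the threshold of sliding, static friction is at its maximum μ_s N and exactly balances the weight component along the incline: mg sin θ = μ_s mg cos θ.
Hence tan θ = μ_s = 0.66, so θ = arctan(0.66) = 33.4248°.

33°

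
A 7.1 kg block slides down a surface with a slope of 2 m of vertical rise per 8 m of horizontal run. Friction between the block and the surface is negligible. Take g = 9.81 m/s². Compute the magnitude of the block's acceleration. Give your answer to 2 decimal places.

Resolving the weight along the incline: the component pulling the block down the slope is mg sin 14.04° = 7.1 × 9.81 × 0.2425 = 16.890 N, and the normal force is N = mg cos 14.04° = 7.1 × 9.81 × 0.9701 = 67.568 N.
With no friction the net force along the incline is 16.890 N, so a = g sin 14.04° = 16.890 / 7.1 = 2.3789 m/s².

2.38 m/s²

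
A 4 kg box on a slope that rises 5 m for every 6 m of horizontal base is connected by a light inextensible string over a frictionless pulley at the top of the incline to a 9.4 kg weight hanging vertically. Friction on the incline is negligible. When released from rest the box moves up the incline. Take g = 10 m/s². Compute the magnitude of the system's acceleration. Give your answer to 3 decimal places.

5.104 m/s²

For the box on the incline: the weight component along the slope is m₁g sin 39.81° = 4 × 10 × 0.6402 = 25.608 N and the normal force is N = m₁g cos 39.81° = 30.729 N.
Newton's second law for the box (up-slope positive): T − 25.608 = 4 a. For the hanging weight (downward positive): 9.4 × 10 − T = 9.4 a.
Adding the two equations eliminates T: 68.392 = 13.4 a, so a = 5.1039 m/s².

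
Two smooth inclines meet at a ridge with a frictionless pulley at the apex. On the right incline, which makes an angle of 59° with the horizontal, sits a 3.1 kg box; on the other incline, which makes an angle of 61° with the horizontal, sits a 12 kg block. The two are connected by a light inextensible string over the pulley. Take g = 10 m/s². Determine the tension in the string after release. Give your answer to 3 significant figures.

Resolve each weight along its own incline: the 3.1 kg mass has component 3.1 × 10 × sin 59° = 26.572 N down its slope, and the 12 kg mass has 12 × 10 × sin 61° = 104.954 N down its slope.
The 12 kg side's 104.954 N exceeds the other side's 26.572 N, so that mass slides down and the 3.1 kg mass slides up. Taking that direction as positive, Newton's second law for the whole system gives 104.954 − 26.572 = (3.1 + 12) a, so a = 78.382 / 15.1 = 5.1909 m/s².
For the 3.1 kg mass (up-slope positive): T − 26.572 = 3.1 × 5.1909, so T = 42.664 N.

42.7 N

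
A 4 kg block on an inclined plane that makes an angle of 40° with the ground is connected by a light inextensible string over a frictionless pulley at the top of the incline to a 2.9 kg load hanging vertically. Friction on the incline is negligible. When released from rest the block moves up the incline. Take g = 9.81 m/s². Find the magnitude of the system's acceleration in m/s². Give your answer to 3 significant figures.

For the block on the incline: the weight component along the slope is m₁g sin 40° = 4 × 9.81 × 0.6428 = 25.223 N and the normal force is N = m₁g cos 40° = 30.060 N.
Newton's second law for the block (up-slope positive): T − 25.223 = 4 a. For the hanging load (downward positive): 2.9 × 9.81 − T = 2.9 a.
Adding the two equations eliminates T: 3.226 = 6.9 a, so a = 0.4675 m/s².

0.468 m/s²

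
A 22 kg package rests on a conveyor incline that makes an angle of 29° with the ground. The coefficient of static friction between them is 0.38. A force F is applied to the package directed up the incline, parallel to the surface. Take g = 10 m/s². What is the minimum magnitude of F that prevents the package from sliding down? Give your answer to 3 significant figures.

33.5 N

The normal force is N = mg cos 29° = 192.416 N. With F at its minimum the package is on the verge of sliding down, so static friction is at its maximum μ_s N = 0.38 × 192.416 = 73.118 N and acts up the slope.
Equilibrium along the incline: F + μ_s N = mg sin 29°, so F = 106.658 − 73.118 = 33.540 N.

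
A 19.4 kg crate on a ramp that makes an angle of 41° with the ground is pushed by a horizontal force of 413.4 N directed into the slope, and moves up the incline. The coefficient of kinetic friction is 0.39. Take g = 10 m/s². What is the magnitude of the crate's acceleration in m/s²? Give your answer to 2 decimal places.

1.13 m/s²

The horizontal push has components F cos 41° = 413.4 × 0.7547 = 311.993 N up the incline and F sin 41° = 413.4 × 0.6561 = 271.232 N pressing into the surface.
The normal force is therefore N = mg cos 41° + F sin 41° = 146.412 + 271.232 = 417.644 N, and kinetic friction down the slope is μN = 0.39 × 417.644 = 162.881 N.
Along the incline: F cos 41° − mg sin 41° − μN = ma, so 311.993 − 127.283 − 162.881 = 19.4 a, giving a = 1.1252 m/s².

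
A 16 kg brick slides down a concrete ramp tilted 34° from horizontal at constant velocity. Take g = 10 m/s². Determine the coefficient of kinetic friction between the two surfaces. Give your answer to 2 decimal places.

At constant velocity the net force along the incline is zero: mg sin 34° = μ mg cos 34°.
So μ = tan 34° = 0.5592 / 0.8290 = 0.6745.

0.67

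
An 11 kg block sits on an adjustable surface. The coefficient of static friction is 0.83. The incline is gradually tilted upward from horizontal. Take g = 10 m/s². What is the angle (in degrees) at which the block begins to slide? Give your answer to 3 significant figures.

At the threshold of sliding, static friction is at its maximum μ_s N and exactly balances the weight component along the incline: mg sin θ = μ_s mg cos θ.
Hence tan θ = μ_s = 0.83, so θ = arctan(0.83) = 39.6927°.

39.7°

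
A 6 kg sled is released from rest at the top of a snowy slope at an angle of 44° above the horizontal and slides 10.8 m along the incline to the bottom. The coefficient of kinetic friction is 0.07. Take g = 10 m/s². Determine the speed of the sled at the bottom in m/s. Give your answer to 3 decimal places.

11.797 m/s

The weight component along the incline is mg sin 44° = 41.680 N and the normal force is N = mg cos 44° = 43.160 N.
Friction up the slope is f = μN = 0.07 × 43.160 = 3.021 N, so the net downslope force is 41.680 − 3.021 = 38.659 N and a = 38.659 / 6 = 6.4432 m/s².
Starting from rest over a distance of 10.8 m, v² = 2aL = 2 × 6.4432 × 10.8 = 139.1731, so v = 11.7972 m/s.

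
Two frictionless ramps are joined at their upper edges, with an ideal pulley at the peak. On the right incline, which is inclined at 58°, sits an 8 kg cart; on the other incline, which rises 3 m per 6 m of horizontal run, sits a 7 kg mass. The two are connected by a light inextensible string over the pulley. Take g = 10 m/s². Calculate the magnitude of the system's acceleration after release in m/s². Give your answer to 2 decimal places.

Resolve each weight along its own incline: the 8 kg mass has component 8 × 10 × sin 58° = 67.844 N down its slope, and the 7 kg mass has 7 × 10 × sin 26.57° = 31.305 N down its slope.
The 8 kg side's 67.844 N exceeds the other side's 31.305 N, so that mass slides down and the 7 kg mass slides up. Taking that direction as positive, Newton's second law for the whole system gives 67.844 − 31.305 = (8 + 7) a, so a = 36.539 / 15 = 2.4359 m/s².

2.44 m/s²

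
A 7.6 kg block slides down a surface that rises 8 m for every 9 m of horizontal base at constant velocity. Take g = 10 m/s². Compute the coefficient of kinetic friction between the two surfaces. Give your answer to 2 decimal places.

At constant velocity the net force along the incline is zero: mg sin 41.63° = μ mg cos 41.63°.
So μ = tan 41.63° = 0.6644 / 0.7474 = 0.8889.

0.89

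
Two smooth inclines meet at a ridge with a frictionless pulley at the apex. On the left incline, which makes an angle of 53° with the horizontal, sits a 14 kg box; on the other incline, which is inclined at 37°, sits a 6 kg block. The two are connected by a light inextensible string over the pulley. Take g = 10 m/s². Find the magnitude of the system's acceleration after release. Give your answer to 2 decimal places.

Resolve each weight along its own incline: the 14 kg mass has component 14 × 10 × sin 53° = 111.809 N down its slope, and the 6 kg mass has 6 × 10 × sin 37° = 36.109 N down its slope.
The 14 kg side's 111.809 N exceeds the other side's 36.109 N, so that mass slides down and the 6 kg mass slides up. Taking that direction as positive, Newton's second law for the whole system gives 111.809 − 36.109 = (14 + 6) a, so a = 75.700 / 20 = 3.7850 m/s².

3.79 m/s²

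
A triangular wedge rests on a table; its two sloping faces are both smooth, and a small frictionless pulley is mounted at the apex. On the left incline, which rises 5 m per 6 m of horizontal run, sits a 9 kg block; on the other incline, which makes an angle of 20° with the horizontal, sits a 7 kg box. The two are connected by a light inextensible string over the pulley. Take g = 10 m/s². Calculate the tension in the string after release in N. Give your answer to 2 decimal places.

38.67 N

Resolve each weight along its own incline: the 9 kg mass has component 9 × 10 × sin 39.81° = 57.617 N down its slope, and the 7 kg mass has 7 × 10 × sin 20° = 23.941 N down its slope.
The 9 kg side's 57.617 N exceeds the other side's 23.941 N, so that mass slides down and the 7 kg mass slides up. Taking that direction as positive, Newton's second law for the whole system gives 57.617 − 23.941 = (9 + 7) a, so a = 33.676 / 16 = 2.1048 m/s².
For the 7 kg mass (up-slope positive): T − 23.941 = 7 × 2.1048, so T = 38.675 N.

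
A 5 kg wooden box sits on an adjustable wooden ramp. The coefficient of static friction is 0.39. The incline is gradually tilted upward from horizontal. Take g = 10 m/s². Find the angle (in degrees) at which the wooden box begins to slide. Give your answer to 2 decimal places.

21.31°

At the threshold of sliding, static friction is at its maximum μ_s N and exactly balances the weight component along the incline: mg sin θ = μ_s mg cos θ.
Hence tan θ = μ_s = 0.39, so θ = arctan(0.39) = 21.3058°.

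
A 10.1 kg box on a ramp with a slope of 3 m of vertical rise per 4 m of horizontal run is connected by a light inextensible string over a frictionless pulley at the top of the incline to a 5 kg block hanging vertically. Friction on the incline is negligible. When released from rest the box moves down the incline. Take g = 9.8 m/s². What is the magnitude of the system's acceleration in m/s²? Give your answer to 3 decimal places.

0.688 m/s²

For the box on the incline: the weight component along the slope is m₁g sin 36.87° = 10.1 × 9.8 × 0.6000 = 59.388 N and the normal force is N = m₁g cos 36.87° = 79.184 N.
Newton's second law for the box (down-slope positive): 59.388 − T = 10.1 a. For the hanging block (upward positive): T − 5 × 9.8 = 5 a.
Adding the two equations eliminates T: 10.388 = 15.1 a, so a = 0.6879 m/s².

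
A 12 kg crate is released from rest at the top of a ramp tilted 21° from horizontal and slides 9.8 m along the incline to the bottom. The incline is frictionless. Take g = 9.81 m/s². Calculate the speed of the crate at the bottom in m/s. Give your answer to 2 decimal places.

The weight component along the incline is mg sin 21° = 42.187 N and the normal force is N = mg cos 21° = 109.901 N.
With no friction, a = g sin 21° = 3.5156 m/s².
Starting from rest over a distance of 9.8 m, v² = 2aL = 2 × 3.5156 × 9.8 = 68.9058, so v = 8.3010 m/s.

8.30 m/s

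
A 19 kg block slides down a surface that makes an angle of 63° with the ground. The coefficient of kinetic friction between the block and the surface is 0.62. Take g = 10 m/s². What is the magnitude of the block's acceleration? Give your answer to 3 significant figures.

Resolving the weight along the incline: the component pulling the block down the slope is mg sin 63° = 19 × 10 × 0.8910 = 169.290 N, and the normal force is N = mg cos 63° = 19 × 10 × 0.4540 = 86.260 N.
Kinetic friction acts up the slope with magnitude f = μN = 0.62 × 86.260 = 53.481 N.
Net force along the incline is 169.290 − 53.481 = 115.809 N, so a = 115.809 / 19 = 6.0952 m/s².

6.10 m/s²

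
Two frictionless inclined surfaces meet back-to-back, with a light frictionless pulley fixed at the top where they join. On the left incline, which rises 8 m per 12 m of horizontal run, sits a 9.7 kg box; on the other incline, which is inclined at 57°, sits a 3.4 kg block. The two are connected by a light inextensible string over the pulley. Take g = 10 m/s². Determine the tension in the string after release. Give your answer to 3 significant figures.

35.1 N

Resolve each weight along its own incline: the 9.7 kg mass has component 9.7 × 10 × sin 33.69° = 53.806 N down its slope, and the 3.4 kg mass has 3.4 × 10 × sin 57° = 28.515 N down its slope.
The 9.7 kg side's 53.806 N exceeds the other side's 28.515 N, so that mass slides down and the 3.4 kg mass slides up. Taking that direction as positive, Newton's second law for the whole system gives 53.806 − 28.515 = (9.7 + 3.4) a, so a = 25.291 / 13.1 = 1.9306 m/s².
For the 3.4 kg mass (up-slope positive): T − 28.515 = 3.4 × 1.9306, so T = 35.079 N.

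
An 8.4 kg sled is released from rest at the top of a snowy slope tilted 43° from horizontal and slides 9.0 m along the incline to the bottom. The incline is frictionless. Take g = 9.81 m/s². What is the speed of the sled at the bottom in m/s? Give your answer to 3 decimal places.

10.974 m/s

The weight component along the incline is mg sin 43° = 56.199 N and the normal force is N = mg cos 43° = 60.266 N.
With no friction, a = g sin 43° = 6.6904 m/s².
Starting from rest over a distance of 9.0 m, v² = 2aL = 2 × 6.6904 × 9.0 = 120.4272, so v = 10.9739 m/s.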